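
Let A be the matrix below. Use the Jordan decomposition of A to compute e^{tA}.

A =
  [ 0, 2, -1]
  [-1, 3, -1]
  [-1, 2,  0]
e^{tA} =
  [-t*exp(t) + exp(t), 2*t*exp(t), -t*exp(t)]
  [-t*exp(t), 2*t*exp(t) + exp(t), -t*exp(t)]
  [-t*exp(t), 2*t*exp(t), -t*exp(t) + exp(t)]

Strategy: write A = P · J · P⁻¹ where J is a Jordan canonical form, so e^{tA} = P · e^{tJ} · P⁻¹, and e^{tJ} can be computed block-by-block.

A has Jordan form
J =
  [1, 1, 0]
  [0, 1, 0]
  [0, 0, 1]
(up to reordering of blocks).

Per-block formulas:
  For a 1×1 block at λ = 1: exp(t · [1]) = [e^(1t)].
  For a 2×2 Jordan block J_2(1): exp(t · J_2(1)) = e^(1t)·(I + t·N), where N is the 2×2 nilpotent shift.

After assembling e^{tJ} and conjugating by P, we get:

e^{tA} =
  [-t*exp(t) + exp(t), 2*t*exp(t), -t*exp(t)]
  [-t*exp(t), 2*t*exp(t) + exp(t), -t*exp(t)]
  [-t*exp(t), 2*t*exp(t), -t*exp(t) + exp(t)]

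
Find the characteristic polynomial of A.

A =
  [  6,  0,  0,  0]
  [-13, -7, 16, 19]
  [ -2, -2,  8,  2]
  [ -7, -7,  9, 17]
x^4 - 24*x^3 + 216*x^2 - 864*x + 1296

Expanding det(x·I − A) (e.g. by cofactor expansion or by noting that A is similar to its Jordan form J, which has the same characteristic polynomial as A) gives
  χ_A(x) = x^4 - 24*x^3 + 216*x^2 - 864*x + 1296
which factors as (x - 6)^4. The eigenvalues (with algebraic multiplicities) are λ = 6 with multiplicity 4.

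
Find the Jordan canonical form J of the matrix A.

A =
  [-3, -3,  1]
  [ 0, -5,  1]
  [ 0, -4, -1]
J_3(-3)

The characteristic polynomial is
  det(x·I − A) = x^3 + 9*x^2 + 27*x + 27 = (x + 3)^3

Eigenvalues and multiplicities (the geometric multiplicity of λ is n − rank(A − λI), which equals the number of Jordan blocks for λ):
  λ = -3: algebraic multiplicity = 3, geometric multiplicity = 1

Determining the block sizes for each eigenvalue:
  λ = -3: one block (gm = 1), so the single block has size am = 3 → block sizes [3]

Assembling the blocks gives a Jordan form
J =
  [-3,  1,  0]
  [ 0, -3,  1]
  [ 0,  0, -3]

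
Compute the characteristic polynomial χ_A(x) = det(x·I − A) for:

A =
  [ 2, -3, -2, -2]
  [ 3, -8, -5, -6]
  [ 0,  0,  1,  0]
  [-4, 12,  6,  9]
x^4 - 4*x^3 + 6*x^2 - 4*x + 1

Expanding det(x·I − A) (e.g. by cofactor expansion or by noting that A is similar to its Jordan form J, which has the same characteristic polynomial as A) gives
  χ_A(x) = x^4 - 4*x^3 + 6*x^2 - 4*x + 1
which factors as (x - 1)^4. The eigenvalues (with algebraic multiplicities) are λ = 1 with multiplicity 4.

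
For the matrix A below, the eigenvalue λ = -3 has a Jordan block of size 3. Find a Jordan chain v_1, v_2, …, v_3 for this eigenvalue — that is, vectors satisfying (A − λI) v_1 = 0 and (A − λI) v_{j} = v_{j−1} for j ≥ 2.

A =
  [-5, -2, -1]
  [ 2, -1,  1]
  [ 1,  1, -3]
A Jordan chain for λ = -3 of length 3:
v_1 = (-1, 1, 0)ᵀ
v_2 = (-2, 2, 1)ᵀ
v_3 = (1, 0, 0)ᵀ

Let N = A − (-3)·I. We want v_3 with N^3 v_3 = 0 but N^2 v_3 ≠ 0; then v_{j-1} := N · v_j for j = 3, …, 2.

Pick v_3 = (1, 0, 0)ᵀ.
Then v_2 = N · v_3 = (-2, 2, 1)ᵀ.
Then v_1 = N · v_2 = (-1, 1, 0)ᵀ.

Sanity check: (A − (-3)·I) v_1 = (0, 0, 0)ᵀ = 0. ✓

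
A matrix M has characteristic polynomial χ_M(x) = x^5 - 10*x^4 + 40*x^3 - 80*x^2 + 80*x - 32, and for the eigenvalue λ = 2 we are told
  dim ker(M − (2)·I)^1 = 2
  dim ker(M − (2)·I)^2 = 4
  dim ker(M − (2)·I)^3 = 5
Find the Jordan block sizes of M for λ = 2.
Block sizes for λ = 2: [3, 2]

From the dimensions of kernels of powers, the number of Jordan blocks of size at least j is d_j − d_{j−1} where d_j = dim ker(N^j) (with d_0 = 0). Computing the differences gives [2, 2, 1].
The number of blocks of size exactly k is (#blocks of size ≥ k) − (#blocks of size ≥ k + 1), so the partition is: 1 block(s) of size 2, 1 block(s) of size 3.
In nonincreasing order the block sizes are [3, 2].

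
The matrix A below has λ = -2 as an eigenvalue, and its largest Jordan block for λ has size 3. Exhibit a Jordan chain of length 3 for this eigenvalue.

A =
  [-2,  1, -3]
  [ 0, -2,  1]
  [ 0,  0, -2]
A Jordan chain for λ = -2 of length 3:
v_1 = (1, 0, 0)ᵀ
v_2 = (-3, 1, 0)ᵀ
v_3 = (0, 0, 1)ᵀ

Let N = A − (-2)·I. We want v_3 with N^3 v_3 = 0 but N^2 v_3 ≠ 0; then v_{j-1} := N · v_j for j = 3, …, 2.

Pick v_3 = (0, 0, 1)ᵀ.
Then v_2 = N · v_3 = (-3, 1, 0)ᵀ.
Then v_1 = N · v_2 = (1, 0, 0)ᵀ.

Sanity check: (A − (-2)·I) v_1 = (0, 0, 0)ᵀ = 0. ✓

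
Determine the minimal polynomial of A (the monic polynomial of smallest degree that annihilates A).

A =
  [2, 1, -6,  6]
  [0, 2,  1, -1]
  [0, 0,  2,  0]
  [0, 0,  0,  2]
x^3 - 6*x^2 + 12*x - 8

The characteristic polynomial is χ_A(x) = (x - 2)^4, so the eigenvalues are known. The minimal polynomial is
  m_A(x) = Π_λ (x − λ)^{k_λ}
where k_λ is the size of the *largest* Jordan block for λ (equivalently, the smallest k with (A − λI)^k v = 0 for every generalised eigenvector v of λ).

  λ = 2: largest Jordan block has size 3, contributing (x − 2)^3

So m_A(x) = (x - 2)^3 = x^3 - 6*x^2 + 12*x - 8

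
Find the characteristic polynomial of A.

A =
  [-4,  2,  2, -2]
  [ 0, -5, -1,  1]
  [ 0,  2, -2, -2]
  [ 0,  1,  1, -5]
x^4 + 16*x^3 + 96*x^2 + 256*x + 256

Expanding det(x·I − A) (e.g. by cofactor expansion or by noting that A is similar to its Jordan form J, which has the same characteristic polynomial as A) gives
  χ_A(x) = x^4 + 16*x^3 + 96*x^2 + 256*x + 256
which factors as (x + 4)^4. The eigenvalues (with algebraic multiplicities) are λ = -4 with multiplicity 4.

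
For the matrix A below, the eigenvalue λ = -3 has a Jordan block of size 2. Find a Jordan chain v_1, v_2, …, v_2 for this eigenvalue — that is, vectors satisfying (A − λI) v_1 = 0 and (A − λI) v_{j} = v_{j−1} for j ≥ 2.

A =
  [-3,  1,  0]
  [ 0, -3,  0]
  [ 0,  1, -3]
A Jordan chain for λ = -3 of length 2:
v_1 = (1, 0, 1)ᵀ
v_2 = (0, 1, 0)ᵀ

Let N = A − (-3)·I. We want v_2 with N^2 v_2 = 0 but N^1 v_2 ≠ 0; then v_{j-1} := N · v_j for j = 2, …, 2.

Pick v_2 = (0, 1, 0)ᵀ.
Then v_1 = N · v_2 = (1, 0, 1)ᵀ.

Sanity check: (A − (-3)·I) v_1 = (0, 0, 0)ᵀ = 0. ✓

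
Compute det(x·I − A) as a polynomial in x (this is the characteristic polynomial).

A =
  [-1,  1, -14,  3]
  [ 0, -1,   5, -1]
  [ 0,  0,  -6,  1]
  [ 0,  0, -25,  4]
x^4 + 4*x^3 + 6*x^2 + 4*x + 1

Expanding det(x·I − A) (e.g. by cofactor expansion or by noting that A is similar to its Jordan form J, which has the same characteristic polynomial as A) gives
  χ_A(x) = x^4 + 4*x^3 + 6*x^2 + 4*x + 1
which factors as (x + 1)^4. The eigenvalues (with algebraic multiplicities) are λ = -1 with multiplicity 4.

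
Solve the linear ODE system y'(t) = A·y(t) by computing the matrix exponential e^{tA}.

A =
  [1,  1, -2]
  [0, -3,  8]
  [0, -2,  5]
e^{tA} =
  [exp(t), t*exp(t), -2*t*exp(t)]
  [0, -4*t*exp(t) + exp(t), 8*t*exp(t)]
  [0, -2*t*exp(t), 4*t*exp(t) + exp(t)]

Strategy: write A = P · J · P⁻¹ where J is a Jordan canonical form, so e^{tA} = P · e^{tJ} · P⁻¹, and e^{tJ} can be computed block-by-block.

A has Jordan form
J =
  [1, 1, 0]
  [0, 1, 0]
  [0, 0, 1]
(up to reordering of blocks).

Per-block formulas:
  For a 2×2 Jordan block J_2(1): exp(t · J_2(1)) = e^(1t)·(I + t·N), where N is the 2×2 nilpotent shift.
  For a 1×1 block at λ = 1: exp(t · [1]) = [e^(1t)].

After assembling e^{tJ} and conjugating by P, we get:

e^{tA} =
  [exp(t), t*exp(t), -2*t*exp(t)]
  [0, -4*t*exp(t) + exp(t), 8*t*exp(t)]
  [0, -2*t*exp(t), 4*t*exp(t) + exp(t)]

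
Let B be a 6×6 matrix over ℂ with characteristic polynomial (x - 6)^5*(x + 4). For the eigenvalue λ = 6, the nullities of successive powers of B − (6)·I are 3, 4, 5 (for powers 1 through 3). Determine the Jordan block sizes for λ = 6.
Block sizes for λ = 6: [3, 1, 1]

From the dimensions of kernels of powers, the number of Jordan blocks of size at least j is d_j − d_{j−1} where d_j = dim ker(N^j) (with d_0 = 0). Computing the differences gives [3, 1, 1].
The number of blocks of size exactly k is (#blocks of size ≥ k) − (#blocks of size ≥ k + 1), so the partition is: 2 block(s) of size 1, 1 block(s) of size 3.
In nonincreasing order the block sizes are [3, 1, 1].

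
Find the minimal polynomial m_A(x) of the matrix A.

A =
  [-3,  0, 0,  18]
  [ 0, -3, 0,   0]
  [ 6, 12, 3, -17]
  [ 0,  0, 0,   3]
x^3 - 3*x^2 - 9*x + 27

The characteristic polynomial is χ_A(x) = (x - 3)^2*(x + 3)^2, so the eigenvalues are known. The minimal polynomial is
  m_A(x) = Π_λ (x − λ)^{k_λ}
where k_λ is the size of the *largest* Jordan block for λ (equivalently, the smallest k with (A − λI)^k v = 0 for every generalised eigenvector v of λ).

  λ = -3: largest Jordan block has size 1, contributing (x + 3)
  λ = 3: largest Jordan block has size 2, contributing (x − 3)^2

So m_A(x) = (x - 3)^2*(x + 3) = x^3 - 3*x^2 - 9*x + 27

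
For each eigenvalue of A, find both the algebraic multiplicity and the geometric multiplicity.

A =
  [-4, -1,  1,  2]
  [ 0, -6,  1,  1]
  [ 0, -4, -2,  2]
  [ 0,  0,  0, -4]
λ = -4: alg = 4, geom = 2

Step 1 — factor the characteristic polynomial to read off the algebraic multiplicities:
  χ_A(x) = (x + 4)^4

Step 2 — compute geometric multiplicities via the rank-nullity identity g(λ) = n − rank(A − λI):
  rank(A − (-4)·I) = 2, so dim ker(A − (-4)·I) = n − 2 = 2

Summary:
  λ = -4: algebraic multiplicity = 4, geometric multiplicity = 2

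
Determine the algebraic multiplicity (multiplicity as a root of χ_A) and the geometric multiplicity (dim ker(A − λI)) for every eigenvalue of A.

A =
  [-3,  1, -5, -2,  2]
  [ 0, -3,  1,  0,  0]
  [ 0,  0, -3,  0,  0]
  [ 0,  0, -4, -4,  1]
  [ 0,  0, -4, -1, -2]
λ = -3: alg = 5, geom = 2

Step 1 — factor the characteristic polynomial to read off the algebraic multiplicities:
  χ_A(x) = (x + 3)^5

Step 2 — compute geometric multiplicities via the rank-nullity identity g(λ) = n − rank(A − λI):
  rank(A − (-3)·I) = 3, so dim ker(A − (-3)·I) = n − 3 = 2

Summary:
  λ = -3: algebraic multiplicity = 5, geometric multiplicity = 2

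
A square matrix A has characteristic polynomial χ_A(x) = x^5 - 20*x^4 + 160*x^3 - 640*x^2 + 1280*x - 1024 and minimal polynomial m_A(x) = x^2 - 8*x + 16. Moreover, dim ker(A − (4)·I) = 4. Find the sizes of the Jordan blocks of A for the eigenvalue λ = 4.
Block sizes for λ = 4: [2, 1, 1, 1]

Step 1 — from the characteristic polynomial, algebraic multiplicity of λ = 4 is 5. From dim ker(A − (4)·I) = 4, there are exactly 4 Jordan blocks for λ = 4.
Step 2 — from the minimal polynomial, the factor (x − 4)^2 tells us the largest block for λ = 4 has size 2.
Step 3 — with total size 5, 4 blocks, and largest block 2, the block sizes (in nonincreasing order) are [2, 1, 1, 1].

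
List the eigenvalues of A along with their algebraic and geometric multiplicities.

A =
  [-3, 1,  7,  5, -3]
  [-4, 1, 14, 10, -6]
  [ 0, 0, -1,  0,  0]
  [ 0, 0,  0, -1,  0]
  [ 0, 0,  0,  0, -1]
λ = -1: alg = 5, geom = 4

Step 1 — factor the characteristic polynomial to read off the algebraic multiplicities:
  χ_A(x) = (x + 1)^5

Step 2 — compute geometric multiplicities via the rank-nullity identity g(λ) = n − rank(A − λI):
  rank(A − (-1)·I) = 1, so dim ker(A − (-1)·I) = n − 1 = 4

Summary:
  λ = -1: algebraic multiplicity = 5, geometric multiplicity = 4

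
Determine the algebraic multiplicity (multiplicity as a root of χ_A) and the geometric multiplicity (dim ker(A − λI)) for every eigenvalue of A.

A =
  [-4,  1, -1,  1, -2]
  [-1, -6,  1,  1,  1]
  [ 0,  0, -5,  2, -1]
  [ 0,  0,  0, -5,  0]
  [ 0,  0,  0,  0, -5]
λ = -5: alg = 5, geom = 3

Step 1 — factor the characteristic polynomial to read off the algebraic multiplicities:
  χ_A(x) = (x + 5)^5

Step 2 — compute geometric multiplicities via the rank-nullity identity g(λ) = n − rank(A − λI):
  rank(A − (-5)·I) = 2, so dim ker(A − (-5)·I) = n − 2 = 3

Summary:
  λ = -5: algebraic multiplicity = 5, geometric multiplicity = 3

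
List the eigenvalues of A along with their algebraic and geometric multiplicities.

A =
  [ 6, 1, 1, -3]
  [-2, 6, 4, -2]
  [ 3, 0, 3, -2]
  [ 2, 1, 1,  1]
λ = 4: alg = 4, geom = 2

Step 1 — factor the characteristic polynomial to read off the algebraic multiplicities:
  χ_A(x) = (x - 4)^4

Step 2 — compute geometric multiplicities via the rank-nullity identity g(λ) = n − rank(A − λI):
  rank(A − (4)·I) = 2, so dim ker(A − (4)·I) = n − 2 = 2

Summary:
  λ = 4: algebraic multiplicity = 4, geometric multiplicity = 2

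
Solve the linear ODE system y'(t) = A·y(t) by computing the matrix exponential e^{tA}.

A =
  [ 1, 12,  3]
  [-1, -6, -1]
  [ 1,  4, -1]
e^{tA} =
  [3*t*exp(-2*t) + exp(-2*t), 12*t*exp(-2*t), 3*t*exp(-2*t)]
  [-t*exp(-2*t), -4*t*exp(-2*t) + exp(-2*t), -t*exp(-2*t)]
  [t*exp(-2*t), 4*t*exp(-2*t), t*exp(-2*t) + exp(-2*t)]

Strategy: write A = P · J · P⁻¹ where J is a Jordan canonical form, so e^{tA} = P · e^{tJ} · P⁻¹, and e^{tJ} can be computed block-by-block.

A has Jordan form
J =
  [-2,  1,  0]
  [ 0, -2,  0]
  [ 0,  0, -2]
(up to reordering of blocks).

Per-block formulas:
  For a 1×1 block at λ = -2: exp(t · [-2]) = [e^(-2t)].
  For a 2×2 Jordan block J_2(-2): exp(t · J_2(-2)) = e^(-2t)·(I + t·N), where N is the 2×2 nilpotent shift.

After assembling e^{tJ} and conjugating by P, we get:

e^{tA} =
  [3*t*exp(-2*t) + exp(-2*t), 12*t*exp(-2*t), 3*t*exp(-2*t)]
  [-t*exp(-2*t), -4*t*exp(-2*t) + exp(-2*t), -t*exp(-2*t)]
  [t*exp(-2*t), 4*t*exp(-2*t), t*exp(-2*t) + exp(-2*t)]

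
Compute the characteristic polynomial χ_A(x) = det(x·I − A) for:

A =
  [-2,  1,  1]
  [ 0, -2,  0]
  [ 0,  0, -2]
x^3 + 6*x^2 + 12*x + 8

Expanding det(x·I − A) (e.g. by cofactor expansion or by noting that A is similar to its Jordan form J, which has the same characteristic polynomial as A) gives
  χ_A(x) = x^3 + 6*x^2 + 12*x + 8
which factors as (x + 2)^3. The eigenvalues (with algebraic multiplicities) are λ = -2 with multiplicity 3.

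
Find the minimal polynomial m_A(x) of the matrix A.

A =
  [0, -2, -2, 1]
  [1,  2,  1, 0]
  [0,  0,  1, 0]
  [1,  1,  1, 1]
x^3 - 3*x^2 + 3*x - 1

The characteristic polynomial is χ_A(x) = (x - 1)^4, so the eigenvalues are known. The minimal polynomial is
  m_A(x) = Π_λ (x − λ)^{k_λ}
where k_λ is the size of the *largest* Jordan block for λ (equivalently, the smallest k with (A − λI)^k v = 0 for every generalised eigenvector v of λ).

  λ = 1: largest Jordan block has size 3, contributing (x − 1)^3

So m_A(x) = (x - 1)^3 = x^3 - 3*x^2 + 3*x - 1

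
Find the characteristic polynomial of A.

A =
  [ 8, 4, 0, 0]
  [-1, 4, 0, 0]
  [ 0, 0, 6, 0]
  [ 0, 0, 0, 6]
x^4 - 24*x^3 + 216*x^2 - 864*x + 1296

Expanding det(x·I − A) (e.g. by cofactor expansion or by noting that A is similar to its Jordan form J, which has the same characteristic polynomial as A) gives
  χ_A(x) = x^4 - 24*x^3 + 216*x^2 - 864*x + 1296
which factors as (x - 6)^4. The eigenvalues (with algebraic multiplicities) are λ = 6 with multiplicity 4.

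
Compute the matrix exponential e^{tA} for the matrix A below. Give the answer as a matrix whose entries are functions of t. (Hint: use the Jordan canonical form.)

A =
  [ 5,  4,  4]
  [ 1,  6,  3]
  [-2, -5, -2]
e^{tA} =
  [2*t*exp(3*t) + exp(3*t), 4*t*exp(3*t), 4*t*exp(3*t)]
  [-t^2*exp(3*t)/2 + t*exp(3*t), -t^2*exp(3*t) + 3*t*exp(3*t) + exp(3*t), -t^2*exp(3*t) + 3*t*exp(3*t)]
  [t^2*exp(3*t)/2 - 2*t*exp(3*t), t^2*exp(3*t) - 5*t*exp(3*t), t^2*exp(3*t) - 5*t*exp(3*t) + exp(3*t)]

Strategy: write A = P · J · P⁻¹ where J is a Jordan canonical form, so e^{tA} = P · e^{tJ} · P⁻¹, and e^{tJ} can be computed block-by-block.

A has Jordan form
J =
  [3, 1, 0]
  [0, 3, 1]
  [0, 0, 3]
(up to reordering of blocks).

Per-block formulas:
  For a 3×3 Jordan block J_3(3): exp(t · J_3(3)) = e^(3t)·(I + t·N + (t^2/2)·N^2), where N is the 3×3 nilpotent shift.

After assembling e^{tJ} and conjugating by P, we get:

e^{tA} =
  [2*t*exp(3*t) + exp(3*t), 4*t*exp(3*t), 4*t*exp(3*t)]
  [-t^2*exp(3*t)/2 + t*exp(3*t), -t^2*exp(3*t) + 3*t*exp(3*t) + exp(3*t), -t^2*exp(3*t) + 3*t*exp(3*t)]
  [t^2*exp(3*t)/2 - 2*t*exp(3*t), t^2*exp(3*t) - 5*t*exp(3*t), t^2*exp(3*t) - 5*t*exp(3*t) + exp(3*t)]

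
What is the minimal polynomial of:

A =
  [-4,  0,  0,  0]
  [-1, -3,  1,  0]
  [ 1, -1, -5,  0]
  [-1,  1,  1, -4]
x^2 + 8*x + 16

The characteristic polynomial is χ_A(x) = (x + 4)^4, so the eigenvalues are known. The minimal polynomial is
  m_A(x) = Π_λ (x − λ)^{k_λ}
where k_λ is the size of the *largest* Jordan block for λ (equivalently, the smallest k with (A − λI)^k v = 0 for every generalised eigenvector v of λ).

  λ = -4: largest Jordan block has size 2, contributing (x + 4)^2

So m_A(x) = (x + 4)^2 = x^2 + 8*x + 16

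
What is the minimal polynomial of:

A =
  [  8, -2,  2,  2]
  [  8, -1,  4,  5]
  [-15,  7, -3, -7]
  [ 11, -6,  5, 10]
x^4 - 14*x^3 + 72*x^2 - 160*x + 128

The characteristic polynomial is χ_A(x) = (x - 4)^3*(x - 2), so the eigenvalues are known. The minimal polynomial is
  m_A(x) = Π_λ (x − λ)^{k_λ}
where k_λ is the size of the *largest* Jordan block for λ (equivalently, the smallest k with (A − λI)^k v = 0 for every generalised eigenvector v of λ).

  λ = 2: largest Jordan block has size 1, contributing (x − 2)
  λ = 4: largest Jordan block has size 3, contributing (x − 4)^3

So m_A(x) = (x - 4)^3*(x - 2) = x^4 - 14*x^3 + 72*x^2 - 160*x + 128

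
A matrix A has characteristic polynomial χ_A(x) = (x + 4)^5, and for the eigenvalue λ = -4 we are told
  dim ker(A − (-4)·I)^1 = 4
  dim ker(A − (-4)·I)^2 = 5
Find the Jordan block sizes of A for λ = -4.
Block sizes for λ = -4: [2, 1, 1, 1]

From the dimensions of kernels of powers, the number of Jordan blocks of size at least j is d_j − d_{j−1} where d_j = dim ker(N^j) (with d_0 = 0). Computing the differences gives [4, 1].
The number of blocks of size exactly k is (#blocks of size ≥ k) − (#blocks of size ≥ k + 1), so the partition is: 3 block(s) of size 1, 1 block(s) of size 2.
In nonincreasing order the block sizes are [2, 1, 1, 1].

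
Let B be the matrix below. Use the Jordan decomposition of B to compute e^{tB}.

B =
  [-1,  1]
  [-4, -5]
e^{tB} =
  [2*t*exp(-3*t) + exp(-3*t), t*exp(-3*t)]
  [-4*t*exp(-3*t), -2*t*exp(-3*t) + exp(-3*t)]

Strategy: write B = P · J · P⁻¹ where J is a Jordan canonical form, so e^{tB} = P · e^{tJ} · P⁻¹, and e^{tJ} can be computed block-by-block.

B has Jordan form
J =
  [-3,  1]
  [ 0, -3]
(up to reordering of blocks).

Per-block formulas:
  For a 2×2 Jordan block J_2(-3): exp(t · J_2(-3)) = e^(-3t)·(I + t·N), where N is the 2×2 nilpotent shift.

After assembling e^{tJ} and conjugating by P, we get:

e^{tB} =
  [2*t*exp(-3*t) + exp(-3*t), t*exp(-3*t)]
  [-4*t*exp(-3*t), -2*t*exp(-3*t) + exp(-3*t)]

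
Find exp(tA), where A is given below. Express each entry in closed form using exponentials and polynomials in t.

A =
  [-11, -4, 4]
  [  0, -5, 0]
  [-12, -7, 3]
e^{tA} =
  [-3*exp(-3*t) + 4*exp(-5*t), -2*t*exp(-5*t) - exp(-3*t) + exp(-5*t), 2*exp(-3*t) - 2*exp(-5*t)]
  [0, exp(-5*t), 0]
  [-6*exp(-3*t) + 6*exp(-5*t), -3*t*exp(-5*t) - 2*exp(-3*t) + 2*exp(-5*t), 4*exp(-3*t) - 3*exp(-5*t)]

Strategy: write A = P · J · P⁻¹ where J is a Jordan canonical form, so e^{tA} = P · e^{tJ} · P⁻¹, and e^{tJ} can be computed block-by-block.

A has Jordan form
J =
  [-5,  1,  0]
  [ 0, -5,  0]
  [ 0,  0, -3]
(up to reordering of blocks).

Per-block formulas:
  For a 2×2 Jordan block J_2(-5): exp(t · J_2(-5)) = e^(-5t)·(I + t·N), where N is the 2×2 nilpotent shift.
  For a 1×1 block at λ = -3: exp(t · [-3]) = [e^(-3t)].

After assembling e^{tJ} and conjugating by P, we get:

e^{tA} =
  [-3*exp(-3*t) + 4*exp(-5*t), -2*t*exp(-5*t) - exp(-3*t) + exp(-5*t), 2*exp(-3*t) - 2*exp(-5*t)]
  [0, exp(-5*t), 0]
  [-6*exp(-3*t) + 6*exp(-5*t), -3*t*exp(-5*t) - 2*exp(-3*t) + 2*exp(-5*t), 4*exp(-3*t) - 3*exp(-5*t)]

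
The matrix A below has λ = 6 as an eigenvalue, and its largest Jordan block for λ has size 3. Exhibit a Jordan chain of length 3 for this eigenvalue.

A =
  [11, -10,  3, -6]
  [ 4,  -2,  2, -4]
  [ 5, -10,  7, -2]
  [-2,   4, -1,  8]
A Jordan chain for λ = 6 of length 3:
v_1 = (12, 6, -6, -3)ᵀ
v_2 = (5, 4, 5, -2)ᵀ
v_3 = (1, 0, 0, 0)ᵀ

Let N = A − (6)·I. We want v_3 with N^3 v_3 = 0 but N^2 v_3 ≠ 0; then v_{j-1} := N · v_j for j = 3, …, 2.

Pick v_3 = (1, 0, 0, 0)ᵀ.
Then v_2 = N · v_3 = (5, 4, 5, -2)ᵀ.
Then v_1 = N · v_2 = (12, 6, -6, -3)ᵀ.

Sanity check: (A − (6)·I) v_1 = (0, 0, 0, 0)ᵀ = 0. ✓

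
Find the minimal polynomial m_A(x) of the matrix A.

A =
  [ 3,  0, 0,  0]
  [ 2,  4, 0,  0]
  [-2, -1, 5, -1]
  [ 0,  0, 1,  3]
x^4 - 15*x^3 + 84*x^2 - 208*x + 192

The characteristic polynomial is χ_A(x) = (x - 4)^3*(x - 3), so the eigenvalues are known. The minimal polynomial is
  m_A(x) = Π_λ (x − λ)^{k_λ}
where k_λ is the size of the *largest* Jordan block for λ (equivalently, the smallest k with (A − λI)^k v = 0 for every generalised eigenvector v of λ).

  λ = 3: largest Jordan block has size 1, contributing (x − 3)
  λ = 4: largest Jordan block has size 3, contributing (x − 4)^3

So m_A(x) = (x - 4)^3*(x - 3) = x^4 - 15*x^3 + 84*x^2 - 208*x + 192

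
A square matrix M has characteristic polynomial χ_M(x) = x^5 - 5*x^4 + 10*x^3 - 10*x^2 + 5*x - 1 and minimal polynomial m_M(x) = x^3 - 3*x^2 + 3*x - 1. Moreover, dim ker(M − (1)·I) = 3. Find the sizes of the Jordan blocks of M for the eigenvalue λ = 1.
Block sizes for λ = 1: [3, 1, 1]

Step 1 — from the characteristic polynomial, algebraic multiplicity of λ = 1 is 5. From dim ker(M − (1)·I) = 3, there are exactly 3 Jordan blocks for λ = 1.
Step 2 — from the minimal polynomial, the factor (x − 1)^3 tells us the largest block for λ = 1 has size 3.
Step 3 — with total size 5, 3 blocks, and largest block 3, the block sizes (in nonincreasing order) are [3, 1, 1].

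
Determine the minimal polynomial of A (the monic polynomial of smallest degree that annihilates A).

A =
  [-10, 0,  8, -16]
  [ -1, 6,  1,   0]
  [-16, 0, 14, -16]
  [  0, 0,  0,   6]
x^3 - 10*x^2 + 12*x + 72

The characteristic polynomial is χ_A(x) = (x - 6)^3*(x + 2), so the eigenvalues are known. The minimal polynomial is
  m_A(x) = Π_λ (x − λ)^{k_λ}
where k_λ is the size of the *largest* Jordan block for λ (equivalently, the smallest k with (A − λI)^k v = 0 for every generalised eigenvector v of λ).

  λ = -2: largest Jordan block has size 1, contributing (x + 2)
  λ = 6: largest Jordan block has size 2, contributing (x − 6)^2

So m_A(x) = (x - 6)^2*(x + 2) = x^3 - 10*x^2 + 12*x + 72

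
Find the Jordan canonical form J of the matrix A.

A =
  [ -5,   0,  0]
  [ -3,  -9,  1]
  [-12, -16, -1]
J_2(-5) ⊕ J_1(-5)

The characteristic polynomial is
  det(x·I − A) = x^3 + 15*x^2 + 75*x + 125 = (x + 5)^3

Eigenvalues and multiplicities (the geometric multiplicity of λ is n − rank(A − λI), which equals the number of Jordan blocks for λ):
  λ = -5: algebraic multiplicity = 3, geometric multiplicity = 2

Determining the block sizes for each eigenvalue:
  λ = -5: 2 blocks summing to 3 forces exactly one block of size 2 and the rest size 1 → block sizes [2, 1]

Assembling the blocks gives a Jordan form
J =
  [-5,  1,  0]
  [ 0, -5,  0]
  [ 0,  0, -5]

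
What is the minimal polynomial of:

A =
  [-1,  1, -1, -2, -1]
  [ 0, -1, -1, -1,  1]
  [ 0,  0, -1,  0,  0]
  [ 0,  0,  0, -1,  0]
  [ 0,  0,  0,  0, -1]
x^3 + 3*x^2 + 3*x + 1

The characteristic polynomial is χ_A(x) = (x + 1)^5, so the eigenvalues are known. The minimal polynomial is
  m_A(x) = Π_λ (x − λ)^{k_λ}
where k_λ is the size of the *largest* Jordan block for λ (equivalently, the smallest k with (A − λI)^k v = 0 for every generalised eigenvector v of λ).

  λ = -1: largest Jordan block has size 3, contributing (x + 1)^3

So m_A(x) = (x + 1)^3 = x^3 + 3*x^2 + 3*x + 1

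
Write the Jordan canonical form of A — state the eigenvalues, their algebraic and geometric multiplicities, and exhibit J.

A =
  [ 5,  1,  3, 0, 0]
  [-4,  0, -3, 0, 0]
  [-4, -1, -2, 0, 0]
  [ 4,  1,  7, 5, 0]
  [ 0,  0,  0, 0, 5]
J_2(1) ⊕ J_1(1) ⊕ J_1(5) ⊕ J_1(5)

The characteristic polynomial is
  det(x·I − A) = x^5 - 13*x^4 + 58*x^3 - 106*x^2 + 85*x - 25 = (x - 5)^2*(x - 1)^3

Eigenvalues and multiplicities (the geometric multiplicity of λ is n − rank(A − λI), which equals the number of Jordan blocks for λ):
  λ = 1: algebraic multiplicity = 3, geometric multiplicity = 2
  λ = 5: algebraic multiplicity = 2, geometric multiplicity = 2

Determining the block sizes for each eigenvalue:
  λ = 1: 2 blocks summing to 3 forces exactly one block of size 2 and the rest size 1 → block sizes [2, 1]
  λ = 5: gm = am = 2, so every block has size 1 → block sizes [1, 1]

Assembling the blocks gives a Jordan form
J =
  [1, 1, 0, 0, 0]
  [0, 1, 0, 0, 0]
  [0, 0, 1, 0, 0]
  [0, 0, 0, 5, 0]
  [0, 0, 0, 0, 5]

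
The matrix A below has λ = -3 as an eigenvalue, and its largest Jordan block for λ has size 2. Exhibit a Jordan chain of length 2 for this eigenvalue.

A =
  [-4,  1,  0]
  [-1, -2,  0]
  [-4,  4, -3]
A Jordan chain for λ = -3 of length 2:
v_1 = (-1, -1, -4)ᵀ
v_2 = (1, 0, 0)ᵀ

Let N = A − (-3)·I. We want v_2 with N^2 v_2 = 0 but N^1 v_2 ≠ 0; then v_{j-1} := N · v_j for j = 2, …, 2.

Pick v_2 = (1, 0, 0)ᵀ.
Then v_1 = N · v_2 = (-1, -1, -4)ᵀ.

Sanity check: (A − (-3)·I) v_1 = (0, 0, 0)ᵀ = 0. ✓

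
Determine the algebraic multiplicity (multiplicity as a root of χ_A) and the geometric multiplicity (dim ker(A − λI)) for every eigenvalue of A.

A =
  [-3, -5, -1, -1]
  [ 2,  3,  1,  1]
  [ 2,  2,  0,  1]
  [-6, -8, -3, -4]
λ = -1: alg = 4, geom = 2

Step 1 — factor the characteristic polynomial to read off the algebraic multiplicities:
  χ_A(x) = (x + 1)^4

Step 2 — compute geometric multiplicities via the rank-nullity identity g(λ) = n − rank(A − λI):
  rank(A − (-1)·I) = 2, so dim ker(A − (-1)·I) = n − 2 = 2

Summary:
  λ = -1: algebraic multiplicity = 4, geometric multiplicity = 2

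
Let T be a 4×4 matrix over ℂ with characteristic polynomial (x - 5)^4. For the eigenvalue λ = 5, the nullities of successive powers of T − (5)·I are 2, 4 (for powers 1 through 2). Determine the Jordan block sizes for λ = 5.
Block sizes for λ = 5: [2, 2]

From the dimensions of kernels of powers, the number of Jordan blocks of size at least j is d_j − d_{j−1} where d_j = dim ker(N^j) (with d_0 = 0). Computing the differences gives [2, 2].
The number of blocks of size exactly k is (#blocks of size ≥ k) − (#blocks of size ≥ k + 1), so the partition is: 2 block(s) of size 2.
In nonincreasing order the block sizes are [2, 2].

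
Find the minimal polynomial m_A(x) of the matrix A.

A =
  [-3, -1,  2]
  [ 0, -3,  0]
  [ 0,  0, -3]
x^2 + 6*x + 9

The characteristic polynomial is χ_A(x) = (x + 3)^3, so the eigenvalues are known. The minimal polynomial is
  m_A(x) = Π_λ (x − λ)^{k_λ}
where k_λ is the size of the *largest* Jordan block for λ (equivalently, the smallest k with (A − λI)^k v = 0 for every generalised eigenvector v of λ).

  λ = -3: largest Jordan block has size 2, contributing (x + 3)^2

So m_A(x) = (x + 3)^2 = x^2 + 6*x + 9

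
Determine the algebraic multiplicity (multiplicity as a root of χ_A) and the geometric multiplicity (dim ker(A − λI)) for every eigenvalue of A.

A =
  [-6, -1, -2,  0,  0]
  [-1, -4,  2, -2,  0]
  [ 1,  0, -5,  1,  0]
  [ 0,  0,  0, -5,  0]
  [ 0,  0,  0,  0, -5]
λ = -5: alg = 5, geom = 3

Step 1 — factor the characteristic polynomial to read off the algebraic multiplicities:
  χ_A(x) = (x + 5)^5

Step 2 — compute geometric multiplicities via the rank-nullity identity g(λ) = n − rank(A − λI):
  rank(A − (-5)·I) = 2, so dim ker(A − (-5)·I) = n − 2 = 3

Summary:
  λ = -5: algebraic multiplicity = 5, geometric multiplicity = 3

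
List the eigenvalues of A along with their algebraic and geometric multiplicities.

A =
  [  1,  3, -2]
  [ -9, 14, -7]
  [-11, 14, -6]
λ = 3: alg = 3, geom = 1

Step 1 — factor the characteristic polynomial to read off the algebraic multiplicities:
  χ_A(x) = (x - 3)^3

Step 2 — compute geometric multiplicities via the rank-nullity identity g(λ) = n − rank(A − λI):
  rank(A − (3)·I) = 2, so dim ker(A − (3)·I) = n − 2 = 1

Summary:
  λ = 3: algebraic multiplicity = 3, geometric multiplicity = 1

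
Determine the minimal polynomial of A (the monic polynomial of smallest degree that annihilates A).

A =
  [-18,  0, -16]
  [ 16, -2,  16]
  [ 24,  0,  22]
x^2 - 4*x - 12

The characteristic polynomial is χ_A(x) = (x - 6)*(x + 2)^2, so the eigenvalues are known. The minimal polynomial is
  m_A(x) = Π_λ (x − λ)^{k_λ}
where k_λ is the size of the *largest* Jordan block for λ (equivalently, the smallest k with (A − λI)^k v = 0 for every generalised eigenvector v of λ).

  λ = -2: largest Jordan block has size 1, contributing (x + 2)
  λ = 6: largest Jordan block has size 1, contributing (x − 6)

So m_A(x) = (x - 6)*(x + 2) = x^2 - 4*x - 12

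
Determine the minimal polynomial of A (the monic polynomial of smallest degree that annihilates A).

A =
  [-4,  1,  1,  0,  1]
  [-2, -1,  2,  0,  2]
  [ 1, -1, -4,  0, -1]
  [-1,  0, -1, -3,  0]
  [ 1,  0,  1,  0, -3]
x^3 + 9*x^2 + 27*x + 27

The characteristic polynomial is χ_A(x) = (x + 3)^5, so the eigenvalues are known. The minimal polynomial is
  m_A(x) = Π_λ (x − λ)^{k_λ}
where k_λ is the size of the *largest* Jordan block for λ (equivalently, the smallest k with (A − λI)^k v = 0 for every generalised eigenvector v of λ).

  λ = -3: largest Jordan block has size 3, contributing (x + 3)^3

So m_A(x) = (x + 3)^3 = x^3 + 9*x^2 + 27*x + 27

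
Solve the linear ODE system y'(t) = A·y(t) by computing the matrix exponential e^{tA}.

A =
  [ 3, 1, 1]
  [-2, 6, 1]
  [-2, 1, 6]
e^{tA} =
  [-2*t*exp(5*t) + exp(5*t), t*exp(5*t), t*exp(5*t)]
  [-2*t*exp(5*t), t*exp(5*t) + exp(5*t), t*exp(5*t)]
  [-2*t*exp(5*t), t*exp(5*t), t*exp(5*t) + exp(5*t)]

Strategy: write A = P · J · P⁻¹ where J is a Jordan canonical form, so e^{tA} = P · e^{tJ} · P⁻¹, and e^{tJ} can be computed block-by-block.

A has Jordan form
J =
  [5, 1, 0]
  [0, 5, 0]
  [0, 0, 5]
(up to reordering of blocks).

Per-block formulas:
  For a 1×1 block at λ = 5: exp(t · [5]) = [e^(5t)].
  For a 2×2 Jordan block J_2(5): exp(t · J_2(5)) = e^(5t)·(I + t·N), where N is the 2×2 nilpotent shift.

After assembling e^{tJ} and conjugating by P, we get:

e^{tA} =
  [-2*t*exp(5*t) + exp(5*t), t*exp(5*t), t*exp(5*t)]
  [-2*t*exp(5*t), t*exp(5*t) + exp(5*t), t*exp(5*t)]
  [-2*t*exp(5*t), t*exp(5*t), t*exp(5*t) + exp(5*t)]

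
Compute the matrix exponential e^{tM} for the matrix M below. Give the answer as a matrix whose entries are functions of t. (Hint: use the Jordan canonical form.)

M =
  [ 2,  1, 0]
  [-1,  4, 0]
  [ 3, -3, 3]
e^{tM} =
  [-t*exp(3*t) + exp(3*t), t*exp(3*t), 0]
  [-t*exp(3*t), t*exp(3*t) + exp(3*t), 0]
  [3*t*exp(3*t), -3*t*exp(3*t), exp(3*t)]

Strategy: write M = P · J · P⁻¹ where J is a Jordan canonical form, so e^{tM} = P · e^{tJ} · P⁻¹, and e^{tJ} can be computed block-by-block.

M has Jordan form
J =
  [3, 1, 0]
  [0, 3, 0]
  [0, 0, 3]
(up to reordering of blocks).

Per-block formulas:
  For a 2×2 Jordan block J_2(3): exp(t · J_2(3)) = e^(3t)·(I + t·N), where N is the 2×2 nilpotent shift.
  For a 1×1 block at λ = 3: exp(t · [3]) = [e^(3t)].

After assembling e^{tJ} and conjugating by P, we get:

e^{tM} =
  [-t*exp(3*t) + exp(3*t), t*exp(3*t), 0]
  [-t*exp(3*t), t*exp(3*t) + exp(3*t), 0]
  [3*t*exp(3*t), -3*t*exp(3*t), exp(3*t)]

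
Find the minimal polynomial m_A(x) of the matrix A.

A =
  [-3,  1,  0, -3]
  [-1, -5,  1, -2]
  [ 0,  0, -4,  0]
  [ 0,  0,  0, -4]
x^3 + 12*x^2 + 48*x + 64

The characteristic polynomial is χ_A(x) = (x + 4)^4, so the eigenvalues are known. The minimal polynomial is
  m_A(x) = Π_λ (x − λ)^{k_λ}
where k_λ is the size of the *largest* Jordan block for λ (equivalently, the smallest k with (A − λI)^k v = 0 for every generalised eigenvector v of λ).

  λ = -4: largest Jordan block has size 3, contributing (x + 4)^3

So m_A(x) = (x + 4)^3 = x^3 + 12*x^2 + 48*x + 64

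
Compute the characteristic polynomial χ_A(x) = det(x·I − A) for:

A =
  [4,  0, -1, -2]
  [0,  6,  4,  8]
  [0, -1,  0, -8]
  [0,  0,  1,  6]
x^4 - 16*x^3 + 96*x^2 - 256*x + 256

Expanding det(x·I − A) (e.g. by cofactor expansion or by noting that A is similar to its Jordan form J, which has the same characteristic polynomial as A) gives
  χ_A(x) = x^4 - 16*x^3 + 96*x^2 - 256*x + 256
which factors as (x - 4)^4. The eigenvalues (with algebraic multiplicities) are λ = 4 with multiplicity 4.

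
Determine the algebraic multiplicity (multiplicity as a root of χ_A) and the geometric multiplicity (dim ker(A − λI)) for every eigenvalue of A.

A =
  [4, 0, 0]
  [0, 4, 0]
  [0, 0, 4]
λ = 4: alg = 3, geom = 3

Step 1 — factor the characteristic polynomial to read off the algebraic multiplicities:
  χ_A(x) = (x - 4)^3

Step 2 — compute geometric multiplicities via the rank-nullity identity g(λ) = n − rank(A − λI):
  rank(A − (4)·I) = 0, so dim ker(A − (4)·I) = n − 0 = 3

Summary:
  λ = 4: algebraic multiplicity = 3, geometric multiplicity = 3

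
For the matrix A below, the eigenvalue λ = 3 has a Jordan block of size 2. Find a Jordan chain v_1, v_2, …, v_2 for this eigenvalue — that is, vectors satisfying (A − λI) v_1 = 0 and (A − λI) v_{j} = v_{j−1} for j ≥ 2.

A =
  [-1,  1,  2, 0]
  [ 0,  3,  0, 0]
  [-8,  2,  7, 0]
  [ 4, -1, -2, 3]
A Jordan chain for λ = 3 of length 2:
v_1 = (-4, 0, -8, 4)ᵀ
v_2 = (1, 0, 0, 0)ᵀ

Let N = A − (3)·I. We want v_2 with N^2 v_2 = 0 but N^1 v_2 ≠ 0; then v_{j-1} := N · v_j for j = 2, …, 2.

Pick v_2 = (1, 0, 0, 0)ᵀ.
Then v_1 = N · v_2 = (-4, 0, -8, 4)ᵀ.

Sanity check: (A − (3)·I) v_1 = (0, 0, 0, 0)ᵀ = 0. ✓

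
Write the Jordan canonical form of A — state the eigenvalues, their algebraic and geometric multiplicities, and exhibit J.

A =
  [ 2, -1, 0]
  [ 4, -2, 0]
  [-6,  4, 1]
J_2(0) ⊕ J_1(1)

The characteristic polynomial is
  det(x·I − A) = x^3 - x^2 = x^2*(x - 1)

Eigenvalues and multiplicities (the geometric multiplicity of λ is n − rank(A − λI), which equals the number of Jordan blocks for λ):
  λ = 0: algebraic multiplicity = 2, geometric multiplicity = 1
  λ = 1: algebraic multiplicity = 1, geometric multiplicity = 1

Determining the block sizes for each eigenvalue:
  λ = 0: one block (gm = 1), so the single block has size am = 2 → block sizes [2]
  λ = 1: one block (gm = 1), so the single block has size am = 1 → block sizes [1]

Assembling the blocks gives a Jordan form
J =
  [0, 1, 0]
  [0, 0, 0]
  [0, 0, 1]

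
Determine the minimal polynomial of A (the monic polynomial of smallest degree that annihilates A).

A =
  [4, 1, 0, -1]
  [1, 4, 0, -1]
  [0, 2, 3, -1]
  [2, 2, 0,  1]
x^2 - 6*x + 9

The characteristic polynomial is χ_A(x) = (x - 3)^4, so the eigenvalues are known. The minimal polynomial is
  m_A(x) = Π_λ (x − λ)^{k_λ}
where k_λ is the size of the *largest* Jordan block for λ (equivalently, the smallest k with (A − λI)^k v = 0 for every generalised eigenvector v of λ).

  λ = 3: largest Jordan block has size 2, contributing (x − 3)^2

So m_A(x) = (x - 3)^2 = x^2 - 6*x + 9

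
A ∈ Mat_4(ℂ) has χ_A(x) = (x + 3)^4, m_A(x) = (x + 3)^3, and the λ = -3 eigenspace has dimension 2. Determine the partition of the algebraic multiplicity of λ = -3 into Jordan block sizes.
Block sizes for λ = -3: [3, 1]

Step 1 — from the characteristic polynomial, algebraic multiplicity of λ = -3 is 4. From dim ker(A − (-3)·I) = 2, there are exactly 2 Jordan blocks for λ = -3.
Step 2 — from the minimal polynomial, the factor (x + 3)^3 tells us the largest block for λ = -3 has size 3.
Step 3 — with total size 4, 2 blocks, and largest block 3, the block sizes (in nonincreasing order) are [3, 1].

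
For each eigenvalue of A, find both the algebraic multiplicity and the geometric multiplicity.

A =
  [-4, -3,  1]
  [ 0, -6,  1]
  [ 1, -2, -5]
λ = -5: alg = 3, geom = 1

Step 1 — factor the characteristic polynomial to read off the algebraic multiplicities:
  χ_A(x) = (x + 5)^3

Step 2 — compute geometric multiplicities via the rank-nullity identity g(λ) = n − rank(A − λI):
  rank(A − (-5)·I) = 2, so dim ker(A − (-5)·I) = n − 2 = 1

Summary:
  λ = -5: algebraic multiplicity = 3, geometric multiplicity = 1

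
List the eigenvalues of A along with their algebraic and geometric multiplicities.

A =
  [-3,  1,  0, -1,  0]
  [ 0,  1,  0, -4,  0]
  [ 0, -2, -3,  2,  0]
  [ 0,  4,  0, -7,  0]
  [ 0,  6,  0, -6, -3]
λ = -3: alg = 5, geom = 4

Step 1 — factor the characteristic polynomial to read off the algebraic multiplicities:
  χ_A(x) = (x + 3)^5

Step 2 — compute geometric multiplicities via the rank-nullity identity g(λ) = n − rank(A − λI):
  rank(A − (-3)·I) = 1, so dim ker(A − (-3)·I) = n − 1 = 4

Summary:
  λ = -3: algebraic multiplicity = 5, geometric multiplicity = 4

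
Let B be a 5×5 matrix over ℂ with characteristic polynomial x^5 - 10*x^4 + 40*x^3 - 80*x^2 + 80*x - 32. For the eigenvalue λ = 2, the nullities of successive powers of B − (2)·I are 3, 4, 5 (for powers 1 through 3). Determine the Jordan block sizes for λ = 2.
Block sizes for λ = 2: [3, 1, 1]

From the dimensions of kernels of powers, the number of Jordan blocks of size at least j is d_j − d_{j−1} where d_j = dim ker(N^j) (with d_0 = 0). Computing the differences gives [3, 1, 1].
The number of blocks of size exactly k is (#blocks of size ≥ k) − (#blocks of size ≥ k + 1), so the partition is: 2 block(s) of size 1, 1 block(s) of size 3.
In nonincreasing order the block sizes are [3, 1, 1].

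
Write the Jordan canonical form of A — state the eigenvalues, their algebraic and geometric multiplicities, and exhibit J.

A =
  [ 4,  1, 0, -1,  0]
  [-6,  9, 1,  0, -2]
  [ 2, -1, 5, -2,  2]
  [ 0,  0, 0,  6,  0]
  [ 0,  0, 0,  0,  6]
J_3(6) ⊕ J_1(6) ⊕ J_1(6)

The characteristic polynomial is
  det(x·I − A) = x^5 - 30*x^4 + 360*x^3 - 2160*x^2 + 6480*x - 7776 = (x - 6)^5

Eigenvalues and multiplicities (the geometric multiplicity of λ is n − rank(A − λI), which equals the number of Jordan blocks for λ):
  λ = 6: algebraic multiplicity = 5, geometric multiplicity = 3

Determining the block sizes for each eigenvalue:
  λ = 6: with am = 5 and gm = 3, the partition is not yet determined (e.g. several partitions of 5 into 3 parts exist). Let N = A − (6)·I. Computing rank(N^1) = 2, rank(N^2) = 1, rank(N^3) = 0; the number of blocks of size ≥ j is rank(N^{j−1}) − rank(N^j), giving [3, 1, 1]. So we have 1 block(s) of size 3, 2 block(s) of size 1 → block sizes [3, 1, 1]

Assembling the blocks gives a Jordan form
J =
  [6, 1, 0, 0, 0]
  [0, 6, 1, 0, 0]
  [0, 0, 6, 0, 0]
  [0, 0, 0, 6, 0]
  [0, 0, 0, 0, 6]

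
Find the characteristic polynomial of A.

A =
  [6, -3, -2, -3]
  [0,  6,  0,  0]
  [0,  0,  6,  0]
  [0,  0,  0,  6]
x^4 - 24*x^3 + 216*x^2 - 864*x + 1296

Expanding det(x·I − A) (e.g. by cofactor expansion or by noting that A is similar to its Jordan form J, which has the same characteristic polynomial as A) gives
  χ_A(x) = x^4 - 24*x^3 + 216*x^2 - 864*x + 1296
which factors as (x - 6)^4. The eigenvalues (with algebraic multiplicities) are λ = 6 with multiplicity 4.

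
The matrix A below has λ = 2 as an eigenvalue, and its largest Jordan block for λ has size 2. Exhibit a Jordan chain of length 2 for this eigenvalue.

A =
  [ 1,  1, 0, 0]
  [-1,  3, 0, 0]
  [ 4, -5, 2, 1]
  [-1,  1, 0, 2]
A Jordan chain for λ = 2 of length 2:
v_1 = (-1, -1, 4, -1)ᵀ
v_2 = (1, 0, 0, 0)ᵀ

Let N = A − (2)·I. We want v_2 with N^2 v_2 = 0 but N^1 v_2 ≠ 0; then v_{j-1} := N · v_j for j = 2, …, 2.

Pick v_2 = (1, 0, 0, 0)ᵀ.
Then v_1 = N · v_2 = (-1, -1, 4, -1)ᵀ.

Sanity check: (A − (2)·I) v_1 = (0, 0, 0, 0)ᵀ = 0. ✓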